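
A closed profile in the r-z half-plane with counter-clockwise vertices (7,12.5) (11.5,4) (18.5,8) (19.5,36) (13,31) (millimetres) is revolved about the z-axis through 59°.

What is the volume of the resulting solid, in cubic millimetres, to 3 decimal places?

Volume = 3625.536 mm³

Profile (r,z), 5 vertices: (7,12.5) (11.5,4) (18.5,8) (19.5,36) (13,31)
edge 0: (7,12.5)→(11.5,4)  cross = 7·4 − 11.5·12.5 = -115.7500; (r_i+r_j)·cross = 18.5·-115.7500 = -2141.3750
edge 1: (11.5,4)→(18.5,8)  cross = 11.5·8 − 18.5·4 = 18.0000; (r_i+r_j)·cross = 30·18.0000 = 540.0000
edge 2: (18.5,8)→(19.5,36)  cross = 18.5·36 − 19.5·8 = 510.0000; (r_i+r_j)·cross = 38·510.0000 = 19380.0000
edge 3: (19.5,36)→(13,31)  cross = 19.5·31 − 13·36 = 136.5000; (r_i+r_j)·cross = 32.5·136.5000 = 4436.2500
edge 4: (13,31)→(7,12.5)  cross = 13·12.5 − 7·31 = -54.5000; (r_i+r_j)·cross = 20·-54.5000 = -1090.0000
Σcross = 494.2500 → A = |Σcross|/2 = 247.1250 mm²
Σ(r_i+r_j)·cross = 21124.8750 → first moment M = |Σ|/6 = 3520.8125
R_c = M/A = 3520.8125/247.1250 = 14.2471 mm
θ = 59° = 1.029744 rad
V = θ·R_c·A = 1.029744·14.2471·247.1250 = 3625.536 mm³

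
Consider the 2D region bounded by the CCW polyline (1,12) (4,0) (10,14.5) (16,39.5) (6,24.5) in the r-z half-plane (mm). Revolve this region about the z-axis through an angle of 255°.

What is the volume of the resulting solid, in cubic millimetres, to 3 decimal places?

Volume = 6343.945 mm³

Profile (r,z), 5 vertices: (1,12) (4,0) (10,14.5) (16,39.5) (6,24.5)
edge 0: (1,12)→(4,0)  cross = 1·0 − 4·12 = -48.0000; (r_i+r_j)·cross = 5·-48.0000 = -240.0000
edge 1: (4,0)→(10,14.5)  cross = 4·14.5 − 10·0 = 58.0000; (r_i+r_j)·cross = 14·58.0000 = 812.0000
edge 2: (10,14.5)→(16,39.5)  cross = 10·39.5 − 16·14.5 = 163.0000; (r_i+r_j)·cross = 26·163.0000 = 4238.0000
edge 3: (16,39.5)→(6,24.5)  cross = 16·24.5 − 6·39.5 = 155.0000; (r_i+r_j)·cross = 22·155.0000 = 3410.0000
edge 4: (6,24.5)→(1,12)  cross = 6·12 − 1·24.5 = 47.5000; (r_i+r_j)·cross = 7·47.5000 = 332.5000
Σcross = 375.5000 → A = |Σcross|/2 = 187.7500 mm²
Σ(r_i+r_j)·cross = 8552.5000 → first moment M = |Σ|/6 = 1425.4167
R_c = M/A = 1425.4167/187.7500 = 7.5921 mm
θ = 255° = 4.450590 rad
V = θ·R_c·A = 4.450590·7.5921·187.7500 = 6343.945 mm³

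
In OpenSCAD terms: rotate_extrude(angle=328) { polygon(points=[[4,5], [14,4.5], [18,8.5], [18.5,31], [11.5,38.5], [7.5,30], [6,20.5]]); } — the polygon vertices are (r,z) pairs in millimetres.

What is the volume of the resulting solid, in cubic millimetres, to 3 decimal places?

Profile (r,z), 7 vertices: (4,5) (14,4.5) (18,8.5) (18.5,31) (11.5,38.5) (7.5,30) (6,20.5)
edge 0: (4,5)→(14,4.5)  cross = 4·4.5 − 14·5 = -52.0000; (r_i+r_j)·cross = 18·-52.0000 = -936.0000
edge 1: (14,4.5)→(18,8.5)  cross = 14·8.5 − 18·4.5 = 38.0000; (r_i+r_j)·cross = 32·38.0000 = 1216.0000
edge 2: (18,8.5)→(18.5,31)  cross = 18·31 − 18.5·8.5 = 400.7500; (r_i+r_j)·cross = 36.5·400.7500 = 14627.3750
edge 3: (18.5,31)→(11.5,38.5)  cross = 18.5·38.5 − 11.5·31 = 355.7500; (r_i+r_j)·cross = 30·355.7500 = 10672.5000
edge 4: (11.5,38.5)→(7.5,30)  cross = 11.5·30 − 7.5·38.5 = 56.2500; (r_i+r_j)·cross = 19·56.2500 = 1068.7500
edge 5: (7.5,30)→(6,20.5)  cross = 7.5·20.5 − 6·30 = -26.2500; (r_i+r_j)·cross = 13.5·-26.2500 = -354.3750
edge 6: (6,20.5)→(4,5)  cross = 6·5 − 4·20.5 = -52.0000; (r_i+r_j)·cross = 10·-52.0000 = -520.0000
Σcross = 720.5000 → A = |Σcross|/2 = 360.2500 mm²
Σ(r_i+r_j)·cross = 25774.2500 → first moment M = |Σ|/6 = 4295.7083
R_c = M/A = 4295.7083/360.2500 = 11.9242 mm
θ = 328° = 5.724680 rad
V = θ·R_c·A = 5.724680·11.9242·360.2500 = 24591.555 mm³

Volume = 24591.555 mm³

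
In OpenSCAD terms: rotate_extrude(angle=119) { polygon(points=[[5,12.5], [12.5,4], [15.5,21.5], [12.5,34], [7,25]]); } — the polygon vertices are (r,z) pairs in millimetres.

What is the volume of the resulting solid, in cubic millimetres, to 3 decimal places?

Volume = 4028.705 mm³

Profile (r,z), 5 vertices: (5,12.5) (12.5,4) (15.5,21.5) (12.5,34) (7,25)
edge 0: (5,12.5)→(12.5,4)  cross = 5·4 − 12.5·12.5 = -136.2500; (r_i+r_j)·cross = 17.5·-136.2500 = -2384.3750
edge 1: (12.5,4)→(15.5,21.5)  cross = 12.5·21.5 − 15.5·4 = 206.7500; (r_i+r_j)·cross = 28·206.7500 = 5789.0000
edge 2: (15.5,21.5)→(12.5,34)  cross = 15.5·34 − 12.5·21.5 = 258.2500; (r_i+r_j)·cross = 28·258.2500 = 7231.0000
edge 3: (12.5,34)→(7,25)  cross = 12.5·25 − 7·34 = 74.5000; (r_i+r_j)·cross = 19.5·74.5000 = 1452.7500
edge 4: (7,25)→(5,12.5)  cross = 7·12.5 − 5·25 = -37.5000; (r_i+r_j)·cross = 12·-37.5000 = -450.0000
Σcross = 365.7500 → A = |Σcross|/2 = 182.8750 mm²
Σ(r_i+r_j)·cross = 11638.3750 → first moment M = |Σ|/6 = 1939.7292
R_c = M/A = 1939.7292/182.8750 = 10.6069 mm
θ = 119° = 2.076942 rad
V = θ·R_c·A = 2.076942·10.6069·182.8750 = 4028.705 mm³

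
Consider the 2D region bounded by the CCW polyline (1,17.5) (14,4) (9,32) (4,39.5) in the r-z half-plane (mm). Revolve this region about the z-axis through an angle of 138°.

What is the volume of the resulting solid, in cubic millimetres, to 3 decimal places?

Profile (r,z), 4 vertices: (1,17.5) (14,4) (9,32) (4,39.5)
edge 0: (1,17.5)→(14,4)  cross = 1·4 − 14·17.5 = -241.0000; (r_i+r_j)·cross = 15·-241.0000 = -3615.0000
edge 1: (14,4)→(9,32)  cross = 14·32 − 9·4 = 412.0000; (r_i+r_j)·cross = 23·412.0000 = 9476.0000
edge 2: (9,32)→(4,39.5)  cross = 9·39.5 − 4·32 = 227.5000; (r_i+r_j)·cross = 13·227.5000 = 2957.5000
edge 3: (4,39.5)→(1,17.5)  cross = 4·17.5 − 1·39.5 = 30.5000; (r_i+r_j)·cross = 5·30.5000 = 152.5000
Σcross = 429.0000 → A = |Σcross|/2 = 214.5000 mm²
Σ(r_i+r_j)·cross = 8971.0000 → first moment M = |Σ|/6 = 1495.1667
R_c = M/A = 1495.1667/214.5000 = 6.9705 mm
θ = 138° = 2.408554 rad
V = θ·R_c·A = 2.408554·6.9705·214.5000 = 3601.190 mm³

Volume = 3601.190 mm³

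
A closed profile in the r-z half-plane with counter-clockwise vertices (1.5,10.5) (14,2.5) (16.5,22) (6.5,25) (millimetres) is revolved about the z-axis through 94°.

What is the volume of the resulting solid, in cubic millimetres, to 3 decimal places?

Volume = 3379.656 mm³

Profile (r,z), 4 vertices: (1.5,10.5) (14,2.5) (16.5,22) (6.5,25)
edge 0: (1.5,10.5)→(14,2.5)  cross = 1.5·2.5 − 14·10.5 = -143.2500; (r_i+r_j)·cross = 15.5·-143.2500 = -2220.3750
edge 1: (14,2.5)→(16.5,22)  cross = 14·22 − 16.5·2.5 = 266.7500; (r_i+r_j)·cross = 30.5·266.7500 = 8135.8750
edge 2: (16.5,22)→(6.5,25)  cross = 16.5·25 − 6.5·22 = 269.5000; (r_i+r_j)·cross = 23·269.5000 = 6198.5000
edge 3: (6.5,25)→(1.5,10.5)  cross = 6.5·10.5 − 1.5·25 = 30.7500; (r_i+r_j)·cross = 8·30.7500 = 246.0000
Σcross = 423.7500 → A = |Σcross|/2 = 211.8750 mm²
Σ(r_i+r_j)·cross = 12360.0000 → first moment M = |Σ|/6 = 2060.0000
R_c = M/A = 2060.0000/211.8750 = 9.7227 mm
θ = 94° = 1.640609 rad
V = θ·R_c·A = 1.640609·9.7227·211.8750 = 3379.656 mm³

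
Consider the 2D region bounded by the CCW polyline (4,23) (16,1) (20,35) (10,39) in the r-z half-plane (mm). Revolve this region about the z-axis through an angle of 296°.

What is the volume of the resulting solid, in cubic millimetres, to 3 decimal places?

Profile (r,z), 4 vertices: (4,23) (16,1) (20,35) (10,39)
edge 0: (4,23)→(16,1)  cross = 4·1 − 16·23 = -364.0000; (r_i+r_j)·cross = 20·-364.0000 = -7280.0000
edge 1: (16,1)→(20,35)  cross = 16·35 − 20·1 = 540.0000; (r_i+r_j)·cross = 36·540.0000 = 19440.0000
edge 2: (20,35)→(10,39)  cross = 20·39 − 10·35 = 430.0000; (r_i+r_j)·cross = 30·430.0000 = 12900.0000
edge 3: (10,39)→(4,23)  cross = 10·23 − 4·39 = 74.0000; (r_i+r_j)·cross = 14·74.0000 = 1036.0000
Σcross = 680.0000 → A = |Σcross|/2 = 340.0000 mm²
Σ(r_i+r_j)·cross = 26096.0000 → first moment M = |Σ|/6 = 4349.3333
R_c = M/A = 4349.3333/340.0000 = 12.7922 mm
θ = 296° = 5.166175 rad
V = θ·R_c·A = 5.166175·12.7922·340.0000 = 22469.415 mm³

Volume = 22469.415 mm³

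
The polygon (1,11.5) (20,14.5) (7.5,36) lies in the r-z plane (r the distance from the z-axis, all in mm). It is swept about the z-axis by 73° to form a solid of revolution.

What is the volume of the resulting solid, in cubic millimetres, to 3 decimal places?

Profile (r,z), 3 vertices: (1,11.5) (20,14.5) (7.5,36)
edge 0: (1,11.5)→(20,14.5)  cross = 1·14.5 − 20·11.5 = -215.5000; (r_i+r_j)·cross = 21·-215.5000 = -4525.5000
edge 1: (20,14.5)→(7.5,36)  cross = 20·36 − 7.5·14.5 = 611.2500; (r_i+r_j)·cross = 27.5·611.2500 = 16809.3750
edge 2: (7.5,36)→(1,11.5)  cross = 7.5·11.5 − 1·36 = 50.2500; (r_i+r_j)·cross = 8.5·50.2500 = 427.1250
Σcross = 446.0000 → A = |Σcross|/2 = 223.0000 mm²
Σ(r_i+r_j)·cross = 12711.0000 → first moment M = |Σ|/6 = 2118.5000
R_c = M/A = 2118.5000/223.0000 = 9.5000 mm
θ = 73° = 1.274090 rad
V = θ·R_c·A = 1.274090·9.5000·223.0000 = 2699.160 mm³

Volume = 2699.160 mm³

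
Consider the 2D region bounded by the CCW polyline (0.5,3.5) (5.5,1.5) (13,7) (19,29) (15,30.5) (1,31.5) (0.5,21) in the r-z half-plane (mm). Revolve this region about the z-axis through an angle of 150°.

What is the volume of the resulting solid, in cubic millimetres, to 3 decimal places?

Profile (r,z), 7 vertices: (0.5,3.5) (5.5,1.5) (13,7) (19,29) (15,30.5) (1,31.5) (0.5,21)
edge 0: (0.5,3.5)→(5.5,1.5)  cross = 0.5·1.5 − 5.5·3.5 = -18.5000; (r_i+r_j)·cross = 6·-18.5000 = -111.0000
edge 1: (5.5,1.5)→(13,7)  cross = 5.5·7 − 13·1.5 = 19.0000; (r_i+r_j)·cross = 18.5·19.0000 = 351.5000
edge 2: (13,7)→(19,29)  cross = 13·29 − 19·7 = 244.0000; (r_i+r_j)·cross = 32·244.0000 = 7808.0000
edge 3: (19,29)→(15,30.5)  cross = 19·30.5 − 15·29 = 144.5000; (r_i+r_j)·cross = 34·144.5000 = 4913.0000
edge 4: (15,30.5)→(1,31.5)  cross = 15·31.5 − 1·30.5 = 442.0000; (r_i+r_j)·cross = 16·442.0000 = 7072.0000
edge 5: (1,31.5)→(0.5,21)  cross = 1·21 − 0.5·31.5 = 5.2500; (r_i+r_j)·cross = 1.5·5.2500 = 7.8750
edge 6: (0.5,21)→(0.5,3.5)  cross = 0.5·3.5 − 0.5·21 = -8.7500; (r_i+r_j)·cross = 1·-8.7500 = -8.7500
Σcross = 827.5000 → A = |Σcross|/2 = 413.7500 mm²
Σ(r_i+r_j)·cross = 20032.6250 → first moment M = |Σ|/6 = 3338.7708
R_c = M/A = 3338.7708/413.7500 = 8.0695 mm
θ = 150° = 2.617994 rad
V = θ·R_c·A = 2.617994·8.0695·413.7500 = 8740.882 mm³

Volume = 8740.882 mm³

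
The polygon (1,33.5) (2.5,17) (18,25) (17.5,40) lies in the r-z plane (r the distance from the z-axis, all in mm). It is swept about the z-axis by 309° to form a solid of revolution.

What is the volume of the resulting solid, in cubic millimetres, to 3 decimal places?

Profile (r,z), 4 vertices: (1,33.5) (2.5,17) (18,25) (17.5,40)
edge 0: (1,33.5)→(2.5,17)  cross = 1·17 − 2.5·33.5 = -66.7500; (r_i+r_j)·cross = 3.5·-66.7500 = -233.6250
edge 1: (2.5,17)→(18,25)  cross = 2.5·25 − 18·17 = -243.5000; (r_i+r_j)·cross = 20.5·-243.5000 = -4991.7500
edge 2: (18,25)→(17.5,40)  cross = 18·40 − 17.5·25 = 282.5000; (r_i+r_j)·cross = 35.5·282.5000 = 10028.7500
edge 3: (17.5,40)→(1,33.5)  cross = 17.5·33.5 − 1·40 = 546.2500; (r_i+r_j)·cross = 18.5·546.2500 = 10105.6250
Σcross = 518.5000 → A = |Σcross|/2 = 259.2500 mm²
Σ(r_i+r_j)·cross = 14909.0000 → first moment M = |Σ|/6 = 2484.8333
R_c = M/A = 2484.8333/259.2500 = 9.5847 mm
θ = 309° = 5.393067 rad
V = θ·R_c·A = 5.393067·9.5847·259.2500 = 13400.874 mm³

Volume = 13400.874 mm³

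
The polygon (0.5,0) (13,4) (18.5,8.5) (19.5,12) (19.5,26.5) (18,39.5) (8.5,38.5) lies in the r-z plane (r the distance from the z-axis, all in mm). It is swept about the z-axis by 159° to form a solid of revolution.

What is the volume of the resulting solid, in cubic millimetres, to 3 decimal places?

Volume = 16017.840 mm³

Profile (r,z), 7 vertices: (0.5,0) (13,4) (18.5,8.5) (19.5,12) (19.5,26.5) (18,39.5) (8.5,38.5)
edge 0: (0.5,0)→(13,4)  cross = 0.5·4 − 13·0 = 2.0000; (r_i+r_j)·cross = 13.5·2.0000 = 27.0000
edge 1: (13,4)→(18.5,8.5)  cross = 13·8.5 − 18.5·4 = 36.5000; (r_i+r_j)·cross = 31.5·36.5000 = 1149.7500
edge 2: (18.5,8.5)→(19.5,12)  cross = 18.5·12 − 19.5·8.5 = 56.2500; (r_i+r_j)·cross = 38·56.2500 = 2137.5000
edge 3: (19.5,12)→(19.5,26.5)  cross = 19.5·26.5 − 19.5·12 = 282.7500; (r_i+r_j)·cross = 39·282.7500 = 11027.2500
edge 4: (19.5,26.5)→(18,39.5)  cross = 19.5·39.5 − 18·26.5 = 293.2500; (r_i+r_j)·cross = 37.5·293.2500 = 10996.8750
edge 5: (18,39.5)→(8.5,38.5)  cross = 18·38.5 − 8.5·39.5 = 357.2500; (r_i+r_j)·cross = 26.5·357.2500 = 9467.1250
edge 6: (8.5,38.5)→(0.5,0)  cross = 8.5·0 − 0.5·38.5 = -19.2500; (r_i+r_j)·cross = 9·-19.2500 = -173.2500
Σcross = 1008.7500 → A = |Σcross|/2 = 504.3750 mm²
Σ(r_i+r_j)·cross = 34632.2500 → first moment M = |Σ|/6 = 5772.0417
R_c = M/A = 5772.0417/504.3750 = 11.4439 mm
θ = 159° = 2.775074 rad
V = θ·R_c·A = 2.775074·11.4439·504.3750 = 16017.840 mm³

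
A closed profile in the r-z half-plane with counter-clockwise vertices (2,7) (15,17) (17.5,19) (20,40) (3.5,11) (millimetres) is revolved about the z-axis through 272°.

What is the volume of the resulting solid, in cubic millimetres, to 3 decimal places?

Volume = 9716.527 mm³

Profile (r,z), 5 vertices: (2,7) (15,17) (17.5,19) (20,40) (3.5,11)
edge 0: (2,7)→(15,17)  cross = 2·17 − 15·7 = -71.0000; (r_i+r_j)·cross = 17·-71.0000 = -1207.0000
edge 1: (15,17)→(17.5,19)  cross = 15·19 − 17.5·17 = -12.5000; (r_i+r_j)·cross = 32.5·-12.5000 = -406.2500
edge 2: (17.5,19)→(20,40)  cross = 17.5·40 − 20·19 = 320.0000; (r_i+r_j)·cross = 37.5·320.0000 = 12000.0000
edge 3: (20,40)→(3.5,11)  cross = 20·11 − 3.5·40 = 80.0000; (r_i+r_j)·cross = 23.5·80.0000 = 1880.0000
edge 4: (3.5,11)→(2,7)  cross = 3.5·7 − 2·11 = 2.5000; (r_i+r_j)·cross = 5.5·2.5000 = 13.7500
Σcross = 319.0000 → A = |Σcross|/2 = 159.5000 mm²
Σ(r_i+r_j)·cross = 12280.5000 → first moment M = |Σ|/6 = 2046.7500
R_c = M/A = 2046.7500/159.5000 = 12.8323 mm
θ = 272° = 4.747296 rad
V = θ·R_c·A = 4.747296·12.8323·159.5000 = 9716.527 mm³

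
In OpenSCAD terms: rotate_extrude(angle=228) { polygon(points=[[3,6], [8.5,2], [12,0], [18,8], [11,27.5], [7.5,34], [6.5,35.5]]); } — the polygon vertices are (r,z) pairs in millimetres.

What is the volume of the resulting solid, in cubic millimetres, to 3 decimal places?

Volume = 11121.705 mm³

Profile (r,z), 7 vertices: (3,6) (8.5,2) (12,0) (18,8) (11,27.5) (7.5,34) (6.5,35.5)
edge 0: (3,6)→(8.5,2)  cross = 3·2 − 8.5·6 = -45.0000; (r_i+r_j)·cross = 11.5·-45.0000 = -517.5000
edge 1: (8.5,2)→(12,0)  cross = 8.5·0 − 12·2 = -24.0000; (r_i+r_j)·cross = 20.5·-24.0000 = -492.0000
edge 2: (12,0)→(18,8)  cross = 12·8 − 18·0 = 96.0000; (r_i+r_j)·cross = 30·96.0000 = 2880.0000
edge 3: (18,8)→(11,27.5)  cross = 18·27.5 − 11·8 = 407.0000; (r_i+r_j)·cross = 29·407.0000 = 11803.0000
edge 4: (11,27.5)→(7.5,34)  cross = 11·34 − 7.5·27.5 = 167.7500; (r_i+r_j)·cross = 18.5·167.7500 = 3103.3750
edge 5: (7.5,34)→(6.5,35.5)  cross = 7.5·35.5 − 6.5·34 = 45.2500; (r_i+r_j)·cross = 14·45.2500 = 633.5000
edge 6: (6.5,35.5)→(3,6)  cross = 6.5·6 − 3·35.5 = -67.5000; (r_i+r_j)·cross = 9.5·-67.5000 = -641.2500
Σcross = 579.5000 → A = |Σcross|/2 = 289.7500 mm²
Σ(r_i+r_j)·cross = 16769.1250 → first moment M = |Σ|/6 = 2794.8542
R_c = M/A = 2794.8542/289.7500 = 9.6457 mm
θ = 228° = 3.979351 rad
V = θ·R_c·A = 3.979351·9.6457·289.7500 = 11121.705 mm³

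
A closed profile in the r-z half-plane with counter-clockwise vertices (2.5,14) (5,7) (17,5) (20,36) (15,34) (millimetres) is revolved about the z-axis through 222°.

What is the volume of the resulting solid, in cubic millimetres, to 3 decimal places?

Profile (r,z), 5 vertices: (2.5,14) (5,7) (17,5) (20,36) (15,34)
edge 0: (2.5,14)→(5,7)  cross = 2.5·7 − 5·14 = -52.5000; (r_i+r_j)·cross = 7.5·-52.5000 = -393.7500
edge 1: (5,7)→(17,5)  cross = 5·5 − 17·7 = -94.0000; (r_i+r_j)·cross = 22·-94.0000 = -2068.0000
edge 2: (17,5)→(20,36)  cross = 17·36 − 20·5 = 512.0000; (r_i+r_j)·cross = 37·512.0000 = 18944.0000
edge 3: (20,36)→(15,34)  cross = 20·34 − 15·36 = 140.0000; (r_i+r_j)·cross = 35·140.0000 = 4900.0000
edge 4: (15,34)→(2.5,14)  cross = 15·14 − 2.5·34 = 125.0000; (r_i+r_j)·cross = 17.5·125.0000 = 2187.5000
Σcross = 630.5000 → A = |Σcross|/2 = 315.2500 mm²
Σ(r_i+r_j)·cross = 23569.7500 → first moment M = |Σ|/6 = 3928.2917
R_c = M/A = 3928.2917/315.2500 = 12.4609 mm
θ = 222° = 3.874631 rad
V = θ·R_c·A = 3.874631·12.4609·315.2500 = 15220.680 mm³

Volume = 15220.680 mm³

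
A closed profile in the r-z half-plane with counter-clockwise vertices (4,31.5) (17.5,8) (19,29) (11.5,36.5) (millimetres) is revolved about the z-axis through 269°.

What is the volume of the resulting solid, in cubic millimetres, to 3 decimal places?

Profile (r,z), 4 vertices: (4,31.5) (17.5,8) (19,29) (11.5,36.5)
edge 0: (4,31.5)→(17.5,8)  cross = 4·8 − 17.5·31.5 = -519.2500; (r_i+r_j)·cross = 21.5·-519.2500 = -11163.8750
edge 1: (17.5,8)→(19,29)  cross = 17.5·29 − 19·8 = 355.5000; (r_i+r_j)·cross = 36.5·355.5000 = 12975.7500
edge 2: (19,29)→(11.5,36.5)  cross = 19·36.5 − 11.5·29 = 360.0000; (r_i+r_j)·cross = 30.5·360.0000 = 10980.0000
edge 3: (11.5,36.5)→(4,31.5)  cross = 11.5·31.5 − 4·36.5 = 216.2500; (r_i+r_j)·cross = 15.5·216.2500 = 3351.8750
Σcross = 412.5000 → A = |Σcross|/2 = 206.2500 mm²
Σ(r_i+r_j)·cross = 16143.7500 → first moment M = |Σ|/6 = 2690.6250
R_c = M/A = 2690.6250/206.2500 = 13.0455 mm
θ = 269° = 4.694936 rad
V = θ·R_c·A = 4.694936·13.0455·206.2500 = 12632.311 mm³

Volume = 12632.311 mm³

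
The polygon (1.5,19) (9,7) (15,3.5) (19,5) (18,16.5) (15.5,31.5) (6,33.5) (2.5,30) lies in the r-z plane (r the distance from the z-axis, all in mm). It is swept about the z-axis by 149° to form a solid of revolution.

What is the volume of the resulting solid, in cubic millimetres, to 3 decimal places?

Volume = 10170.118 mm³

Profile (r,z), 8 vertices: (1.5,19) (9,7) (15,3.5) (19,5) (18,16.5) (15.5,31.5) (6,33.5) (2.5,30)
edge 0: (1.5,19)→(9,7)  cross = 1.5·7 − 9·19 = -160.5000; (r_i+r_j)·cross = 10.5·-160.5000 = -1685.2500
edge 1: (9,7)→(15,3.5)  cross = 9·3.5 − 15·7 = -73.5000; (r_i+r_j)·cross = 24·-73.5000 = -1764.0000
edge 2: (15,3.5)→(19,5)  cross = 15·5 − 19·3.5 = 8.5000; (r_i+r_j)·cross = 34·8.5000 = 289.0000
edge 3: (19,5)→(18,16.5)  cross = 19·16.5 − 18·5 = 223.5000; (r_i+r_j)·cross = 37·223.5000 = 8269.5000
edge 4: (18,16.5)→(15.5,31.5)  cross = 18·31.5 − 15.5·16.5 = 311.2500; (r_i+r_j)·cross = 33.5·311.2500 = 10426.8750
edge 5: (15.5,31.5)→(6,33.5)  cross = 15.5·33.5 − 6·31.5 = 330.2500; (r_i+r_j)·cross = 21.5·330.2500 = 7100.3750
edge 6: (6,33.5)→(2.5,30)  cross = 6·30 − 2.5·33.5 = 96.2500; (r_i+r_j)·cross = 8.5·96.2500 = 818.1250
edge 7: (2.5,30)→(1.5,19)  cross = 2.5·19 − 1.5·30 = 2.5000; (r_i+r_j)·cross = 4·2.5000 = 10.0000
Σcross = 738.2500 → A = |Σcross|/2 = 369.1250 mm²
Σ(r_i+r_j)·cross = 23464.6250 → first moment M = |Σ|/6 = 3910.7708
R_c = M/A = 3910.7708/369.1250 = 10.5947 mm
θ = 149° = 2.600541 rad
V = θ·R_c·A = 2.600541·10.5947·369.1250 = 10170.118 mm³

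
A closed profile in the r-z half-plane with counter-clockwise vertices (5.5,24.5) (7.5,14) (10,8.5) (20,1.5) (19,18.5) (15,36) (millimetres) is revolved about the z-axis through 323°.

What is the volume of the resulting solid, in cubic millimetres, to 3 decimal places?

Volume = 21837.578 mm³

Profile (r,z), 6 vertices: (5.5,24.5) (7.5,14) (10,8.5) (20,1.5) (19,18.5) (15,36)
edge 0: (5.5,24.5)→(7.5,14)  cross = 5.5·14 − 7.5·24.5 = -106.7500; (r_i+r_j)·cross = 13·-106.7500 = -1387.7500
edge 1: (7.5,14)→(10,8.5)  cross = 7.5·8.5 − 10·14 = -76.2500; (r_i+r_j)·cross = 17.5·-76.2500 = -1334.3750
edge 2: (10,8.5)→(20,1.5)  cross = 10·1.5 − 20·8.5 = -155.0000; (r_i+r_j)·cross = 30·-155.0000 = -4650.0000
edge 3: (20,1.5)→(19,18.5)  cross = 20·18.5 − 19·1.5 = 341.5000; (r_i+r_j)·cross = 39·341.5000 = 13318.5000
edge 4: (19,18.5)→(15,36)  cross = 19·36 − 15·18.5 = 406.5000; (r_i+r_j)·cross = 34·406.5000 = 13821.0000
edge 5: (15,36)→(5.5,24.5)  cross = 15·24.5 − 5.5·36 = 169.5000; (r_i+r_j)·cross = 20.5·169.5000 = 3474.7500
Σcross = 579.5000 → A = |Σcross|/2 = 289.7500 mm²
Σ(r_i+r_j)·cross = 23242.1250 → first moment M = |Σ|/6 = 3873.6875
R_c = M/A = 3873.6875/289.7500 = 13.3691 mm
θ = 323° = 5.637413 rad
V = θ·R_c·A = 5.637413·13.3691·289.7500 = 21837.578 mm³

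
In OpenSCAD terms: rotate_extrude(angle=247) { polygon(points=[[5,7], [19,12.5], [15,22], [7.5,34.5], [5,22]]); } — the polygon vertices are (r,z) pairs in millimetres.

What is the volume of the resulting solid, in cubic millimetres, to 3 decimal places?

Volume = 9507.470 mm³

Profile (r,z), 5 vertices: (5,7) (19,12.5) (15,22) (7.5,34.5) (5,22)
edge 0: (5,7)→(19,12.5)  cross = 5·12.5 − 19·7 = -70.5000; (r_i+r_j)·cross = 24·-70.5000 = -1692.0000
edge 1: (19,12.5)→(15,22)  cross = 19·22 − 15·12.5 = 230.5000; (r_i+r_j)·cross = 34·230.5000 = 7837.0000
edge 2: (15,22)→(7.5,34.5)  cross = 15·34.5 − 7.5·22 = 352.5000; (r_i+r_j)·cross = 22.5·352.5000 = 7931.2500
edge 3: (7.5,34.5)→(5,22)  cross = 7.5·22 − 5·34.5 = -7.5000; (r_i+r_j)·cross = 12.5·-7.5000 = -93.7500
edge 4: (5,22)→(5,7)  cross = 5·7 − 5·22 = -75.0000; (r_i+r_j)·cross = 10·-75.0000 = -750.0000
Σcross = 430.0000 → A = |Σcross|/2 = 215.0000 mm²
Σ(r_i+r_j)·cross = 13232.5000 → first moment M = |Σ|/6 = 2205.4167
R_c = M/A = 2205.4167/215.0000 = 10.2578 mm
θ = 247° = 4.310963 rad
V = θ·R_c·A = 4.310963·10.2578·215.0000 = 9507.470 mm³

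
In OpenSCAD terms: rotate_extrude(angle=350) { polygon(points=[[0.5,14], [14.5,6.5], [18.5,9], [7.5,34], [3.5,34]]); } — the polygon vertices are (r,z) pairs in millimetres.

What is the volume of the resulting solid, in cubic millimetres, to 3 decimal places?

Volume = 13810.645 mm³

Profile (r,z), 5 vertices: (0.5,14) (14.5,6.5) (18.5,9) (7.5,34) (3.5,34)
edge 0: (0.5,14)→(14.5,6.5)  cross = 0.5·6.5 − 14.5·14 = -199.7500; (r_i+r_j)·cross = 15·-199.7500 = -2996.2500
edge 1: (14.5,6.5)→(18.5,9)  cross = 14.5·9 − 18.5·6.5 = 10.2500; (r_i+r_j)·cross = 33·10.2500 = 338.2500
edge 2: (18.5,9)→(7.5,34)  cross = 18.5·34 − 7.5·9 = 561.5000; (r_i+r_j)·cross = 26·561.5000 = 14599.0000
edge 3: (7.5,34)→(3.5,34)  cross = 7.5·34 − 3.5·34 = 136.0000; (r_i+r_j)·cross = 11·136.0000 = 1496.0000
edge 4: (3.5,34)→(0.5,14)  cross = 3.5·14 − 0.5·34 = 32.0000; (r_i+r_j)·cross = 4·32.0000 = 128.0000
Σcross = 540.0000 → A = |Σcross|/2 = 270.0000 mm²
Σ(r_i+r_j)·cross = 13565.0000 → first moment M = |Σ|/6 = 2260.8333
R_c = M/A = 2260.8333/270.0000 = 8.3735 mm
θ = 350° = 6.108652 rad
V = θ·R_c·A = 6.108652·8.3735·270.0000 = 13810.645 mm³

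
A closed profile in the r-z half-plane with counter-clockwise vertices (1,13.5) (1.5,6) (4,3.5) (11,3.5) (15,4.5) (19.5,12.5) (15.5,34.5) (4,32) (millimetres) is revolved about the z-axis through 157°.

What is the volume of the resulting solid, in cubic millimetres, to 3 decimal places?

Volume = 12199.737 mm³

Profile (r,z), 8 vertices: (1,13.5) (1.5,6) (4,3.5) (11,3.5) (15,4.5) (19.5,12.5) (15.5,34.5) (4,32)
edge 0: (1,13.5)→(1.5,6)  cross = 1·6 − 1.5·13.5 = -14.2500; (r_i+r_j)·cross = 2.5·-14.2500 = -35.6250
edge 1: (1.5,6)→(4,3.5)  cross = 1.5·3.5 − 4·6 = -18.7500; (r_i+r_j)·cross = 5.5·-18.7500 = -103.1250
edge 2: (4,3.5)→(11,3.5)  cross = 4·3.5 − 11·3.5 = -24.5000; (r_i+r_j)·cross = 15·-24.5000 = -367.5000
edge 3: (11,3.5)→(15,4.5)  cross = 11·4.5 − 15·3.5 = -3.0000; (r_i+r_j)·cross = 26·-3.0000 = -78.0000
edge 4: (15,4.5)→(19.5,12.5)  cross = 15·12.5 − 19.5·4.5 = 99.7500; (r_i+r_j)·cross = 34.5·99.7500 = 3441.3750
edge 5: (19.5,12.5)→(15.5,34.5)  cross = 19.5·34.5 − 15.5·12.5 = 479.0000; (r_i+r_j)·cross = 35·479.0000 = 16765.0000
edge 6: (15.5,34.5)→(4,32)  cross = 15.5·32 − 4·34.5 = 358.0000; (r_i+r_j)·cross = 19.5·358.0000 = 6981.0000
edge 7: (4,32)→(1,13.5)  cross = 4·13.5 − 1·32 = 22.0000; (r_i+r_j)·cross = 5·22.0000 = 110.0000
Σcross = 898.2500 → A = |Σcross|/2 = 449.1250 mm²
Σ(r_i+r_j)·cross = 26713.1250 → first moment M = |Σ|/6 = 4452.1875
R_c = M/A = 4452.1875/449.1250 = 9.9130 mm
θ = 157° = 2.740167 rad
V = θ·R_c·A = 2.740167·9.9130·449.1250 = 12199.737 mm³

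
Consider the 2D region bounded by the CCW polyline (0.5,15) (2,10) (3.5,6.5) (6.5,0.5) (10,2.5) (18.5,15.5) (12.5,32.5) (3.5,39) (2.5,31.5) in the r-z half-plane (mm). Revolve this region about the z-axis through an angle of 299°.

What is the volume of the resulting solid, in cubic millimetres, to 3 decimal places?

Volume = 18656.913 mm³

Profile (r,z), 9 vertices: (0.5,15) (2,10) (3.5,6.5) (6.5,0.5) (10,2.5) (18.5,15.5) (12.5,32.5) (3.5,39) (2.5,31.5)
edge 0: (0.5,15)→(2,10)  cross = 0.5·10 − 2·15 = -25.0000; (r_i+r_j)·cross = 2.5·-25.0000 = -62.5000
edge 1: (2,10)→(3.5,6.5)  cross = 2·6.5 − 3.5·10 = -22.0000; (r_i+r_j)·cross = 5.5·-22.0000 = -121.0000
edge 2: (3.5,6.5)→(6.5,0.5)  cross = 3.5·0.5 − 6.5·6.5 = -40.5000; (r_i+r_j)·cross = 10·-40.5000 = -405.0000
edge 3: (6.5,0.5)→(10,2.5)  cross = 6.5·2.5 − 10·0.5 = 11.2500; (r_i+r_j)·cross = 16.5·11.2500 = 185.6250
edge 4: (10,2.5)→(18.5,15.5)  cross = 10·15.5 − 18.5·2.5 = 108.7500; (r_i+r_j)·cross = 28.5·108.7500 = 3099.3750
edge 5: (18.5,15.5)→(12.5,32.5)  cross = 18.5·32.5 − 12.5·15.5 = 407.5000; (r_i+r_j)·cross = 31·407.5000 = 12632.5000
edge 6: (12.5,32.5)→(3.5,39)  cross = 12.5·39 − 3.5·32.5 = 373.7500; (r_i+r_j)·cross = 16·373.7500 = 5980.0000
edge 7: (3.5,39)→(2.5,31.5)  cross = 3.5·31.5 − 2.5·39 = 12.7500; (r_i+r_j)·cross = 6·12.7500 = 76.5000
edge 8: (2.5,31.5)→(0.5,15)  cross = 2.5·15 − 0.5·31.5 = 21.7500; (r_i+r_j)·cross = 3·21.7500 = 65.2500
Σcross = 848.2500 → A = |Σcross|/2 = 424.1250 mm²
Σ(r_i+r_j)·cross = 21450.7500 → first moment M = |Σ|/6 = 3575.1250
R_c = M/A = 3575.1250/424.1250 = 8.4294 mm
θ = 299° = 5.218534 rad
V = θ·R_c·A = 5.218534·8.4294·424.1250 = 18656.913 mm³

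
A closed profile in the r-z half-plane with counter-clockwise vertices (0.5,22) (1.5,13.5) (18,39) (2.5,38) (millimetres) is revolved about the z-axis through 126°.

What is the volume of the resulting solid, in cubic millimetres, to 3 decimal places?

Profile (r,z), 4 vertices: (0.5,22) (1.5,13.5) (18,39) (2.5,38)
edge 0: (0.5,22)→(1.5,13.5)  cross = 0.5·13.5 − 1.5·22 = -26.2500; (r_i+r_j)·cross = 2·-26.2500 = -52.5000
edge 1: (1.5,13.5)→(18,39)  cross = 1.5·39 − 18·13.5 = -184.5000; (r_i+r_j)·cross = 19.5·-184.5000 = -3597.7500
edge 2: (18,39)→(2.5,38)  cross = 18·38 − 2.5·39 = 586.5000; (r_i+r_j)·cross = 20.5·586.5000 = 12023.2500
edge 3: (2.5,38)→(0.5,22)  cross = 2.5·22 − 0.5·38 = 36.0000; (r_i+r_j)·cross = 3·36.0000 = 108.0000
Σcross = 411.7500 → A = |Σcross|/2 = 205.8750 mm²
Σ(r_i+r_j)·cross = 8481.0000 → first moment M = |Σ|/6 = 1413.5000
R_c = M/A = 1413.5000/205.8750 = 6.8658 mm
θ = 126° = 2.199115 rad
V = θ·R_c·A = 2.199115·6.8658·205.8750 = 3108.449 mm³

Volume = 3108.449 mm³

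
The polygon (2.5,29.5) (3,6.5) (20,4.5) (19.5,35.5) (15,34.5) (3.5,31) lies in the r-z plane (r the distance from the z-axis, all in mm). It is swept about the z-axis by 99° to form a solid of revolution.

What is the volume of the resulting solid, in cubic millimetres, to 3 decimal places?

Volume = 9464.081 mm³

Profile (r,z), 6 vertices: (2.5,29.5) (3,6.5) (20,4.5) (19.5,35.5) (15,34.5) (3.5,31)
edge 0: (2.5,29.5)→(3,6.5)  cross = 2.5·6.5 − 3·29.5 = -72.2500; (r_i+r_j)·cross = 5.5·-72.2500 = -397.3750
edge 1: (3,6.5)→(20,4.5)  cross = 3·4.5 − 20·6.5 = -116.5000; (r_i+r_j)·cross = 23·-116.5000 = -2679.5000
edge 2: (20,4.5)→(19.5,35.5)  cross = 20·35.5 − 19.5·4.5 = 622.2500; (r_i+r_j)·cross = 39.5·622.2500 = 24578.8750
edge 3: (19.5,35.5)→(15,34.5)  cross = 19.5·34.5 − 15·35.5 = 140.2500; (r_i+r_j)·cross = 34.5·140.2500 = 4838.6250
edge 4: (15,34.5)→(3.5,31)  cross = 15·31 − 3.5·34.5 = 344.2500; (r_i+r_j)·cross = 18.5·344.2500 = 6368.6250
edge 5: (3.5,31)→(2.5,29.5)  cross = 3.5·29.5 − 2.5·31 = 25.7500; (r_i+r_j)·cross = 6·25.7500 = 154.5000
Σcross = 943.7500 → A = |Σcross|/2 = 471.8750 mm²
Σ(r_i+r_j)·cross = 32863.7500 → first moment M = |Σ|/6 = 5477.2917
R_c = M/A = 5477.2917/471.8750 = 11.6075 mm
θ = 99° = 1.727876 rad
V = θ·R_c·A = 1.727876·11.6075·471.8750 = 9464.081 mm³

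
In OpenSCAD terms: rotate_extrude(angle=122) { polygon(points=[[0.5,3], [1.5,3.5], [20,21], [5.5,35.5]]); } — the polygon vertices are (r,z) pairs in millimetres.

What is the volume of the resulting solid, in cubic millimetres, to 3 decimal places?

Volume = 5081.578 mm³

Profile (r,z), 4 vertices: (0.5,3) (1.5,3.5) (20,21) (5.5,35.5)
edge 0: (0.5,3)→(1.5,3.5)  cross = 0.5·3.5 − 1.5·3 = -2.7500; (r_i+r_j)·cross = 2·-2.7500 = -5.5000
edge 1: (1.5,3.5)→(20,21)  cross = 1.5·21 − 20·3.5 = -38.5000; (r_i+r_j)·cross = 21.5·-38.5000 = -827.7500
edge 2: (20,21)→(5.5,35.5)  cross = 20·35.5 − 5.5·21 = 594.5000; (r_i+r_j)·cross = 25.5·594.5000 = 15159.7500
edge 3: (5.5,35.5)→(0.5,3)  cross = 5.5·3 − 0.5·35.5 = -1.2500; (r_i+r_j)·cross = 6·-1.2500 = -7.5000
Σcross = 552.0000 → A = |Σcross|/2 = 276.0000 mm²
Σ(r_i+r_j)·cross = 14319.0000 → first moment M = |Σ|/6 = 2386.5000
R_c = M/A = 2386.5000/276.0000 = 8.6467 mm
θ = 122° = 2.129302 rad
V = θ·R_c·A = 2.129302·8.6467·276.0000 = 5081.578 mm³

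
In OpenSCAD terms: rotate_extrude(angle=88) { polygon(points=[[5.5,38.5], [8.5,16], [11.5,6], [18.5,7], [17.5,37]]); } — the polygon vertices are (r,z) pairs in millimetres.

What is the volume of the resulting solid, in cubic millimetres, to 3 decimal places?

Volume = 6175.109 mm³

Profile (r,z), 5 vertices: (5.5,38.5) (8.5,16) (11.5,6) (18.5,7) (17.5,37)
edge 0: (5.5,38.5)→(8.5,16)  cross = 5.5·16 − 8.5·38.5 = -239.2500; (r_i+r_j)·cross = 14·-239.2500 = -3349.5000
edge 1: (8.5,16)→(11.5,6)  cross = 8.5·6 − 11.5·16 = -133.0000; (r_i+r_j)·cross = 20·-133.0000 = -2660.0000
edge 2: (11.5,6)→(18.5,7)  cross = 11.5·7 − 18.5·6 = -30.5000; (r_i+r_j)·cross = 30·-30.5000 = -915.0000
edge 3: (18.5,7)→(17.5,37)  cross = 18.5·37 − 17.5·7 = 562.0000; (r_i+r_j)·cross = 36·562.0000 = 20232.0000
edge 4: (17.5,37)→(5.5,38.5)  cross = 17.5·38.5 − 5.5·37 = 470.2500; (r_i+r_j)·cross = 23·470.2500 = 10815.7500
Σcross = 629.5000 → A = |Σcross|/2 = 314.7500 mm²
Σ(r_i+r_j)·cross = 24123.2500 → first moment M = |Σ|/6 = 4020.5417
R_c = M/A = 4020.5417/314.7500 = 12.7738 mm
θ = 88° = 1.535890 rad
V = θ·R_c·A = 1.535890·12.7738·314.7500 = 6175.109 mm³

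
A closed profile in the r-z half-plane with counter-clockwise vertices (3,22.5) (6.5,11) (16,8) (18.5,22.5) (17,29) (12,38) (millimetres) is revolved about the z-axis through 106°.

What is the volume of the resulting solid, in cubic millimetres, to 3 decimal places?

Profile (r,z), 6 vertices: (3,22.5) (6.5,11) (16,8) (18.5,22.5) (17,29) (12,38)
edge 0: (3,22.5)→(6.5,11)  cross = 3·11 − 6.5·22.5 = -113.2500; (r_i+r_j)·cross = 9.5·-113.2500 = -1075.8750
edge 1: (6.5,11)→(16,8)  cross = 6.5·8 − 16·11 = -124.0000; (r_i+r_j)·cross = 22.5·-124.0000 = -2790.0000
edge 2: (16,8)→(18.5,22.5)  cross = 16·22.5 − 18.5·8 = 212.0000; (r_i+r_j)·cross = 34.5·212.0000 = 7314.0000
edge 3: (18.5,22.5)→(17,29)  cross = 18.5·29 − 17·22.5 = 154.0000; (r_i+r_j)·cross = 35.5·154.0000 = 5467.0000
edge 4: (17,29)→(12,38)  cross = 17·38 − 12·29 = 298.0000; (r_i+r_j)·cross = 29·298.0000 = 8642.0000
edge 5: (12,38)→(3,22.5)  cross = 12·22.5 − 3·38 = 156.0000; (r_i+r_j)·cross = 15·156.0000 = 2340.0000
Σcross = 582.7500 → A = |Σcross|/2 = 291.3750 mm²
Σ(r_i+r_j)·cross = 19897.1250 → first moment M = |Σ|/6 = 3316.1875
R_c = M/A = 3316.1875/291.3750 = 11.3812 mm
θ = 106° = 1.850049 rad
V = θ·R_c·A = 1.850049·11.3812·291.3750 = 6135.109 mm³

Volume = 6135.109 mm³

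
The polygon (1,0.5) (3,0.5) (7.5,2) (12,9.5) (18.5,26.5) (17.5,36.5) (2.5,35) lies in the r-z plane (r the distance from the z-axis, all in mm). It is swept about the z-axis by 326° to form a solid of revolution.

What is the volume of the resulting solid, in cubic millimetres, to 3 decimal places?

Volume = 22000.931 mm³

Profile (r,z), 7 vertices: (1,0.5) (3,0.5) (7.5,2) (12,9.5) (18.5,26.5) (17.5,36.5) (2.5,35)
edge 0: (1,0.5)→(3,0.5)  cross = 1·0.5 − 3·0.5 = -1.0000; (r_i+r_j)·cross = 4·-1.0000 = -4.0000
edge 1: (3,0.5)→(7.5,2)  cross = 3·2 − 7.5·0.5 = 2.2500; (r_i+r_j)·cross = 10.5·2.2500 = 23.6250
edge 2: (7.5,2)→(12,9.5)  cross = 7.5·9.5 − 12·2 = 47.2500; (r_i+r_j)·cross = 19.5·47.2500 = 921.3750
edge 3: (12,9.5)→(18.5,26.5)  cross = 12·26.5 − 18.5·9.5 = 142.2500; (r_i+r_j)·cross = 30.5·142.2500 = 4338.6250
edge 4: (18.5,26.5)→(17.5,36.5)  cross = 18.5·36.5 − 17.5·26.5 = 211.5000; (r_i+r_j)·cross = 36·211.5000 = 7614.0000
edge 5: (17.5,36.5)→(2.5,35)  cross = 17.5·35 − 2.5·36.5 = 521.2500; (r_i+r_j)·cross = 20·521.2500 = 10425.0000
edge 6: (2.5,35)→(1,0.5)  cross = 2.5·0.5 − 1·35 = -33.7500; (r_i+r_j)·cross = 3.5·-33.7500 = -118.1250
Σcross = 889.7500 → A = |Σcross|/2 = 444.8750 mm²
Σ(r_i+r_j)·cross = 23200.5000 → first moment M = |Σ|/6 = 3866.7500
R_c = M/A = 3866.7500/444.8750 = 8.6918 mm
θ = 326° = 5.689773 rad
V = θ·R_c·A = 5.689773·8.6918·444.8750 = 22000.931 mm³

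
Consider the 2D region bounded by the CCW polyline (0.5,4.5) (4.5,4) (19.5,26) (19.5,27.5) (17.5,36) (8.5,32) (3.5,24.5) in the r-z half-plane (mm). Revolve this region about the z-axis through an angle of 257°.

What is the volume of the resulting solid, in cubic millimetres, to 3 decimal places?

Volume = 13401.354 mm³

Profile (r,z), 7 vertices: (0.5,4.5) (4.5,4) (19.5,26) (19.5,27.5) (17.5,36) (8.5,32) (3.5,24.5)
edge 0: (0.5,4.5)→(4.5,4)  cross = 0.5·4 − 4.5·4.5 = -18.2500; (r_i+r_j)·cross = 5·-18.2500 = -91.2500
edge 1: (4.5,4)→(19.5,26)  cross = 4.5·26 − 19.5·4 = 39.0000; (r_i+r_j)·cross = 24·39.0000 = 936.0000
edge 2: (19.5,26)→(19.5,27.5)  cross = 19.5·27.5 − 19.5·26 = 29.2500; (r_i+r_j)·cross = 39·29.2500 = 1140.7500
edge 3: (19.5,27.5)→(17.5,36)  cross = 19.5·36 − 17.5·27.5 = 220.7500; (r_i+r_j)·cross = 37·220.7500 = 8167.7500
edge 4: (17.5,36)→(8.5,32)  cross = 17.5·32 − 8.5·36 = 254.0000; (r_i+r_j)·cross = 26·254.0000 = 6604.0000
edge 5: (8.5,32)→(3.5,24.5)  cross = 8.5·24.5 − 3.5·32 = 96.2500; (r_i+r_j)·cross = 12·96.2500 = 1155.0000
edge 6: (3.5,24.5)→(0.5,4.5)  cross = 3.5·4.5 − 0.5·24.5 = 3.5000; (r_i+r_j)·cross = 4·3.5000 = 14.0000
Σcross = 624.5000 → A = |Σcross|/2 = 312.2500 mm²
Σ(r_i+r_j)·cross = 17926.2500 → first moment M = |Σ|/6 = 2987.7083
R_c = M/A = 2987.7083/312.2500 = 9.5683 mm
θ = 257° = 4.485496 rad
V = θ·R_c·A = 4.485496·9.5683·312.2500 = 13401.354 mm³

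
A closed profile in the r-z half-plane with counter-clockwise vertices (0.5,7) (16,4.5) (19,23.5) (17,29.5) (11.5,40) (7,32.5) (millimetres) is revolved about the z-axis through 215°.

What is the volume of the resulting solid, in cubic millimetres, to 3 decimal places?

Profile (r,z), 6 vertices: (0.5,7) (16,4.5) (19,23.5) (17,29.5) (11.5,40) (7,32.5)
edge 0: (0.5,7)→(16,4.5)  cross = 0.5·4.5 − 16·7 = -109.7500; (r_i+r_j)·cross = 16.5·-109.7500 = -1810.8750
edge 1: (16,4.5)→(19,23.5)  cross = 16·23.5 − 19·4.5 = 290.5000; (r_i+r_j)·cross = 35·290.5000 = 10167.5000
edge 2: (19,23.5)→(17,29.5)  cross = 19·29.5 − 17·23.5 = 161.0000; (r_i+r_j)·cross = 36·161.0000 = 5796.0000
edge 3: (17,29.5)→(11.5,40)  cross = 17·40 − 11.5·29.5 = 340.7500; (r_i+r_j)·cross = 28.5·340.7500 = 9711.3750
edge 4: (11.5,40)→(7,32.5)  cross = 11.5·32.5 − 7·40 = 93.7500; (r_i+r_j)·cross = 18.5·93.7500 = 1734.3750
edge 5: (7,32.5)→(0.5,7)  cross = 7·7 − 0.5·32.5 = 32.7500; (r_i+r_j)·cross = 7.5·32.7500 = 245.6250
Σcross = 809.0000 → A = |Σcross|/2 = 404.5000 mm²
Σ(r_i+r_j)·cross = 25844.0000 → first moment M = |Σ|/6 = 4307.3333
R_c = M/A = 4307.3333/404.5000 = 10.6485 mm
θ = 215° = 3.752458 rad
V = θ·R_c·A = 3.752458·10.6485·404.5000 = 16163.087 mm³

Volume = 16163.087 mm³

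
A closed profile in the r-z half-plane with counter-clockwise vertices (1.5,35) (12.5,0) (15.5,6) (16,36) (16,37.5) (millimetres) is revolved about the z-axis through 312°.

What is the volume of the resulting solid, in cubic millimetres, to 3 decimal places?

Profile (r,z), 5 vertices: (1.5,35) (12.5,0) (15.5,6) (16,36) (16,37.5)
edge 0: (1.5,35)→(12.5,0)  cross = 1.5·0 − 12.5·35 = -437.5000; (r_i+r_j)·cross = 14·-437.5000 = -6125.0000
edge 1: (12.5,0)→(15.5,6)  cross = 12.5·6 − 15.5·0 = 75.0000; (r_i+r_j)·cross = 28·75.0000 = 2100.0000
edge 2: (15.5,6)→(16,36)  cross = 15.5·36 − 16·6 = 462.0000; (r_i+r_j)·cross = 31.5·462.0000 = 14553.0000
edge 3: (16,36)→(16,37.5)  cross = 16·37.5 − 16·36 = 24.0000; (r_i+r_j)·cross = 32·24.0000 = 768.0000
edge 4: (16,37.5)→(1.5,35)  cross = 16·35 − 1.5·37.5 = 503.7500; (r_i+r_j)·cross = 17.5·503.7500 = 8815.6250
Σcross = 627.2500 → A = |Σcross|/2 = 313.6250 mm²
Σ(r_i+r_j)·cross = 20111.6250 → first moment M = |Σ|/6 = 3351.9375
R_c = M/A = 3351.9375/313.6250 = 10.6877 mm
θ = 312° = 5.445427 rad
V = θ·R_c·A = 5.445427·10.6877·313.6250 = 18252.732 mm³

Volume = 18252.732 mm³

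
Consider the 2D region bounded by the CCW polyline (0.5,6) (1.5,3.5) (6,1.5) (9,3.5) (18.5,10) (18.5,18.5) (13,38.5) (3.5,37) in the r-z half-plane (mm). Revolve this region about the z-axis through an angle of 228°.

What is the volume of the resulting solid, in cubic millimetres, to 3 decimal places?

Volume = 17942.395 mm³

Profile (r,z), 8 vertices: (0.5,6) (1.5,3.5) (6,1.5) (9,3.5) (18.5,10) (18.5,18.5) (13,38.5) (3.5,37)
edge 0: (0.5,6)→(1.5,3.5)  cross = 0.5·3.5 − 1.5·6 = -7.2500; (r_i+r_j)·cross = 2·-7.2500 = -14.5000
edge 1: (1.5,3.5)→(6,1.5)  cross = 1.5·1.5 − 6·3.5 = -18.7500; (r_i+r_j)·cross = 7.5·-18.7500 = -140.6250
edge 2: (6,1.5)→(9,3.5)  cross = 6·3.5 − 9·1.5 = 7.5000; (r_i+r_j)·cross = 15·7.5000 = 112.5000
edge 3: (9,3.5)→(18.5,10)  cross = 9·10 − 18.5·3.5 = 25.2500; (r_i+r_j)·cross = 27.5·25.2500 = 694.3750
edge 4: (18.5,10)→(18.5,18.5)  cross = 18.5·18.5 − 18.5·10 = 157.2500; (r_i+r_j)·cross = 37·157.2500 = 5818.2500
edge 5: (18.5,18.5)→(13,38.5)  cross = 18.5·38.5 − 13·18.5 = 471.7500; (r_i+r_j)·cross = 31.5·471.7500 = 14860.1250
edge 6: (13,38.5)→(3.5,37)  cross = 13·37 − 3.5·38.5 = 346.2500; (r_i+r_j)·cross = 16.5·346.2500 = 5713.1250
edge 7: (3.5,37)→(0.5,6)  cross = 3.5·6 − 0.5·37 = 2.5000; (r_i+r_j)·cross = 4·2.5000 = 10.0000
Σcross = 984.5000 → A = |Σcross|/2 = 492.2500 mm²
Σ(r_i+r_j)·cross = 27053.2500 → first moment M = |Σ|/6 = 4508.8750
R_c = M/A = 4508.8750/492.2500 = 9.1597 mm
θ = 228° = 3.979351 rad
V = θ·R_c·A = 3.979351·9.1597·492.2500 = 17942.395 mm³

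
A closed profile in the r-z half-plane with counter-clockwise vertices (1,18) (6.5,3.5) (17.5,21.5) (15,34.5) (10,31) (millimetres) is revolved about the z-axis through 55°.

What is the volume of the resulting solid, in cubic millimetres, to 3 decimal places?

Volume = 2369.810 mm³

Profile (r,z), 5 vertices: (1,18) (6.5,3.5) (17.5,21.5) (15,34.5) (10,31)
edge 0: (1,18)→(6.5,3.5)  cross = 1·3.5 − 6.5·18 = -113.5000; (r_i+r_j)·cross = 7.5·-113.5000 = -851.2500
edge 1: (6.5,3.5)→(17.5,21.5)  cross = 6.5·21.5 − 17.5·3.5 = 78.5000; (r_i+r_j)·cross = 24·78.5000 = 1884.0000
edge 2: (17.5,21.5)→(15,34.5)  cross = 17.5·34.5 − 15·21.5 = 281.2500; (r_i+r_j)·cross = 32.5·281.2500 = 9140.6250
edge 3: (15,34.5)→(10,31)  cross = 15·31 − 10·34.5 = 120.0000; (r_i+r_j)·cross = 25·120.0000 = 3000.0000
edge 4: (10,31)→(1,18)  cross = 10·18 − 1·31 = 149.0000; (r_i+r_j)·cross = 11·149.0000 = 1639.0000
Σcross = 515.2500 → A = |Σcross|/2 = 257.6250 mm²
Σ(r_i+r_j)·cross = 14812.3750 → first moment M = |Σ|/6 = 2468.7292
R_c = M/A = 2468.7292/257.6250 = 9.5826 mm
θ = 55° = 0.959931 rad
V = θ·R_c·A = 0.959931·9.5826·257.6250 = 2369.810 mm³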